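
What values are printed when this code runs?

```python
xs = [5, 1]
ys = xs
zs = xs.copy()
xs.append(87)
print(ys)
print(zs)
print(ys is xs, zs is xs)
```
[5, 1, 87]
[5, 1]
True False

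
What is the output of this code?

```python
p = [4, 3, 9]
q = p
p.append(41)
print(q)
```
[4, 3, 9, 41]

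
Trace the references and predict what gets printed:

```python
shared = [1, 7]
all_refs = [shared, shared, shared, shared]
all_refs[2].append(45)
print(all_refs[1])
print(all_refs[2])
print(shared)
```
[1, 7, 45]
[1, 7, 45]
[1, 7, 45]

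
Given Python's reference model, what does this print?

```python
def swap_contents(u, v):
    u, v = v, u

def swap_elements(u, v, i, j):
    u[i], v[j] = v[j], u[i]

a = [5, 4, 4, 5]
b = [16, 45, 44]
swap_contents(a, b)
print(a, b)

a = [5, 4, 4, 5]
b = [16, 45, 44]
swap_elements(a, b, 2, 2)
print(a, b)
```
[5, 4, 4, 5] [16, 45, 44]
[5, 4, 44, 5] [16, 45, 4]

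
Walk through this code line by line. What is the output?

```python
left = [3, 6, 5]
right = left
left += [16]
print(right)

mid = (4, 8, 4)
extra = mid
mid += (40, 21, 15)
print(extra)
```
[3, 6, 5, 16]
(4, 8, 4)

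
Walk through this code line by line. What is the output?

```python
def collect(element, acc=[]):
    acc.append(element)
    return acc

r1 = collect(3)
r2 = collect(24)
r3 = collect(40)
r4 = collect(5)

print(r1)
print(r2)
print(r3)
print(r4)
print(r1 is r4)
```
[3, 24, 40, 5]
[3, 24, 40, 5]
[3, 24, 40, 5]
[3, 24, 40, 5]
True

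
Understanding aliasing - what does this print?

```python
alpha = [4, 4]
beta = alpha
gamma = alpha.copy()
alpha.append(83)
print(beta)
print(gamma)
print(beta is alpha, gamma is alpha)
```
[4, 4, 83]
[4, 4]
True False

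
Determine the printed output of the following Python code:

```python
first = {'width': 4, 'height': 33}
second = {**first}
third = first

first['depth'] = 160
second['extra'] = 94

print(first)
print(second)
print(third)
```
{'width': 4, 'height': 33, 'depth': 160}
{'width': 4, 'height': 33, 'extra': 94}
{'width': 4, 'height': 33, 'depth': 160}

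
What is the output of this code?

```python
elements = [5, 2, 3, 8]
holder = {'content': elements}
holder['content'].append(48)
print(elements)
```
[5, 2, 3, 8, 48]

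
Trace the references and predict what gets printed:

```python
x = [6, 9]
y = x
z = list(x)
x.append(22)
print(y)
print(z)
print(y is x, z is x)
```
[6, 9, 22]
[6, 9]
True False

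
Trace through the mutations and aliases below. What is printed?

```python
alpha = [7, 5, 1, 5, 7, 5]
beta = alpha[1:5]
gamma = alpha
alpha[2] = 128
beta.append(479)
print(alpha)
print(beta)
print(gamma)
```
[7, 5, 128, 5, 7, 5]
[5, 1, 5, 7, 479]
[7, 5, 128, 5, 7, 5]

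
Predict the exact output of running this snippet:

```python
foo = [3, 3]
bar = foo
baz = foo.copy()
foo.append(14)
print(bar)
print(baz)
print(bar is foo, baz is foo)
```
[3, 3, 14]
[3, 3]
True False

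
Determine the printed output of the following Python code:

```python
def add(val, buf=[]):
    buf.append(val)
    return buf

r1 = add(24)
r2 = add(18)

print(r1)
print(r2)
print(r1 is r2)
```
[24, 18]
[24, 18]
True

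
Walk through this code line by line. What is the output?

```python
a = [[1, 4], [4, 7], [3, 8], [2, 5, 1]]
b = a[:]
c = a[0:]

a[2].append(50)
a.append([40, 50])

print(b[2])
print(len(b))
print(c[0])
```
[3, 8, 50]
4
[1, 4]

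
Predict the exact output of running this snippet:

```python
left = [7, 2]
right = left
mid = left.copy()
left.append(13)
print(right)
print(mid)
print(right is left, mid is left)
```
[7, 2, 13]
[7, 2]
True False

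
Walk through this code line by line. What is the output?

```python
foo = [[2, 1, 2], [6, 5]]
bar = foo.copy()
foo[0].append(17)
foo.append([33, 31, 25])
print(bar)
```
[[2, 1, 2, 17], [6, 5]]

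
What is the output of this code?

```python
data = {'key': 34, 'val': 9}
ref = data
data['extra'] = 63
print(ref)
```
{'key': 34, 'val': 9, 'extra': 63}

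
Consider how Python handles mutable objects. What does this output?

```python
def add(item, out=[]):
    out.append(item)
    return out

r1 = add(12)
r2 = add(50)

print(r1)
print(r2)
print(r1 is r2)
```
[12, 50]
[12, 50]
True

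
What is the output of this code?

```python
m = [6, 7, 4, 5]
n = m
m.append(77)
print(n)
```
[6, 7, 4, 5, 77]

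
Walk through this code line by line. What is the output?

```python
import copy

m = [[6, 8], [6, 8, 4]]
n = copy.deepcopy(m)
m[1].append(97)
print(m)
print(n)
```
[[6, 8], [6, 8, 4, 97]]
[[6, 8], [6, 8, 4]]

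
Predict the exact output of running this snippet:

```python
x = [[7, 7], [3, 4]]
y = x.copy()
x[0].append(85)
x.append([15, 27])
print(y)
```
[[7, 7, 85], [3, 4]]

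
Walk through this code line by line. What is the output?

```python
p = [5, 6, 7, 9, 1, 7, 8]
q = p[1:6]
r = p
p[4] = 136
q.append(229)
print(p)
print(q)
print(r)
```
[5, 6, 7, 9, 136, 7, 8]
[6, 7, 9, 1, 7, 229]
[5, 6, 7, 9, 136, 7, 8]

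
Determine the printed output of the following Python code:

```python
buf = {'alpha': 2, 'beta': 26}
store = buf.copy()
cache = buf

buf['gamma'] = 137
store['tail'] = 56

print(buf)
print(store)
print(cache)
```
{'alpha': 2, 'beta': 26, 'gamma': 137}
{'alpha': 2, 'beta': 26, 'tail': 56}
{'alpha': 2, 'beta': 26, 'gamma': 137}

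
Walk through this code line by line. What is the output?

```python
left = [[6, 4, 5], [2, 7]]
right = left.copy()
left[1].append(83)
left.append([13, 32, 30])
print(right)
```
[[6, 4, 5], [2, 7, 83]]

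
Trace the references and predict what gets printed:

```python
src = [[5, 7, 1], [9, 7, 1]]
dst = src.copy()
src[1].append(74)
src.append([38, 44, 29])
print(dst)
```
[[5, 7, 1], [9, 7, 1, 74]]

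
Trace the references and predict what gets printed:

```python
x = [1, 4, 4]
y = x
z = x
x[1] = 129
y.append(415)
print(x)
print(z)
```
[1, 129, 4, 415]
[1, 129, 4, 415]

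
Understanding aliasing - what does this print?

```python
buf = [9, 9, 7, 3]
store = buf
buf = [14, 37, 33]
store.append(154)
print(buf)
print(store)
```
[14, 37, 33]
[9, 9, 7, 3, 154]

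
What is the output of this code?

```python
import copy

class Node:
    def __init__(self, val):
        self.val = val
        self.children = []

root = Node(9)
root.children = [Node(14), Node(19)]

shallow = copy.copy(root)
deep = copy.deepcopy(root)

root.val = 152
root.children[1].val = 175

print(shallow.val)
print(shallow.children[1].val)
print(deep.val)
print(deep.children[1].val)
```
9
175
9
19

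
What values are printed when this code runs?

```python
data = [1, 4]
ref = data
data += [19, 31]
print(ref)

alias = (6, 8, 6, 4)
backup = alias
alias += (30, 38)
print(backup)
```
[1, 4, 19, 31]
(6, 8, 6, 4)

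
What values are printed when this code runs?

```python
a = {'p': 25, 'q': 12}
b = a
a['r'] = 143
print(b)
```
{'p': 25, 'q': 12, 'r': 143}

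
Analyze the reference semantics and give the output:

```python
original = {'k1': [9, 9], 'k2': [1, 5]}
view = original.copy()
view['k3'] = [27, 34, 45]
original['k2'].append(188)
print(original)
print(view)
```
{'k1': [9, 9], 'k2': [1, 5, 188]}
{'k1': [9, 9], 'k2': [1, 5, 188], 'k3': [27, 34, 45]}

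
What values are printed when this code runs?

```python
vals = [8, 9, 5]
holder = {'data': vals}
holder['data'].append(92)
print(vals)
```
[8, 9, 5, 92]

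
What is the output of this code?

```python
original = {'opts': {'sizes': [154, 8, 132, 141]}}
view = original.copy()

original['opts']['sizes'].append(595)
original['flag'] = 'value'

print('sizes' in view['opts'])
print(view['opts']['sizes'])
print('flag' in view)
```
True
[154, 8, 132, 141, 595]
False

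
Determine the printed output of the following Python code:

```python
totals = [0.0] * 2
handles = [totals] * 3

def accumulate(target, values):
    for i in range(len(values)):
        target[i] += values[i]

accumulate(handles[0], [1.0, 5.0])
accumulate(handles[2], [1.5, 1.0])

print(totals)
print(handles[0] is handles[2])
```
[2.5, 6.0]
True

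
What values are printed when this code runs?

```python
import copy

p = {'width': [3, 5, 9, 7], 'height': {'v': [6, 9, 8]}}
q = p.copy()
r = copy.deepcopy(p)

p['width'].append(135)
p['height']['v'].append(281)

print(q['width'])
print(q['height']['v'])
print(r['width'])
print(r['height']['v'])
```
[3, 5, 9, 7, 135]
[6, 9, 8, 281]
[3, 5, 9, 7]
[6, 9, 8]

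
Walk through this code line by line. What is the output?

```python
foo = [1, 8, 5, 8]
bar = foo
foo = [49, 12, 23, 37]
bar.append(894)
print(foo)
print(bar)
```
[49, 12, 23, 37]
[1, 8, 5, 8, 894]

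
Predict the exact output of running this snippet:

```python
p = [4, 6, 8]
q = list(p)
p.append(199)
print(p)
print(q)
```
[4, 6, 8, 199]
[4, 6, 8]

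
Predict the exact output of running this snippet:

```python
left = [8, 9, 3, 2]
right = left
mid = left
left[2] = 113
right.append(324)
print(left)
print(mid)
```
[8, 9, 113, 2, 324]
[8, 9, 113, 2, 324]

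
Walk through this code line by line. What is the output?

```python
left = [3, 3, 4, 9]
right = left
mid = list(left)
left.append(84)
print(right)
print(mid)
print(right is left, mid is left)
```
[3, 3, 4, 9, 84]
[3, 3, 4, 9]
True False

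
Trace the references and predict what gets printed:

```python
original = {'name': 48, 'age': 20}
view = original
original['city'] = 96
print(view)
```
{'name': 48, 'age': 20, 'city': 96}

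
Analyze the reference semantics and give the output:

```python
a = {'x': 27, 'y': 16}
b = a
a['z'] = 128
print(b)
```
{'x': 27, 'y': 16, 'z': 128}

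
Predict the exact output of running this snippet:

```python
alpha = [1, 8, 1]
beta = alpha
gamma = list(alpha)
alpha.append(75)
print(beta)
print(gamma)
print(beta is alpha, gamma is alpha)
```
[1, 8, 1, 75]
[1, 8, 1]
True False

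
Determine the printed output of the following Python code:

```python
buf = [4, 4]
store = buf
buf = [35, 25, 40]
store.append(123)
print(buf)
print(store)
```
[35, 25, 40]
[4, 4, 123]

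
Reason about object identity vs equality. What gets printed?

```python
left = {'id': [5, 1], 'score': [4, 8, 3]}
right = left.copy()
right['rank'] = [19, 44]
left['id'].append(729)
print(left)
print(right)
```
{'id': [5, 1, 729], 'score': [4, 8, 3]}
{'id': [5, 1, 729], 'score': [4, 8, 3], 'rank': [19, 44]}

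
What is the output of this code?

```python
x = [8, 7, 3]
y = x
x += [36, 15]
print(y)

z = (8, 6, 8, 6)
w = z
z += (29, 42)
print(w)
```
[8, 7, 3, 36, 15]
(8, 6, 8, 6)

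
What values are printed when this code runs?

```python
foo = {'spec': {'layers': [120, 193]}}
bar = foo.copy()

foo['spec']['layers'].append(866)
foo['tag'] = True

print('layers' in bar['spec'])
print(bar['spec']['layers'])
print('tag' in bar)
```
True
[120, 193, 866]
False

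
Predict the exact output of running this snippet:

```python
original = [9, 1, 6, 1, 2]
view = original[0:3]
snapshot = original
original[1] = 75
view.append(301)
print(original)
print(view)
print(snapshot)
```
[9, 75, 6, 1, 2]
[9, 1, 6, 301]
[9, 75, 6, 1, 2]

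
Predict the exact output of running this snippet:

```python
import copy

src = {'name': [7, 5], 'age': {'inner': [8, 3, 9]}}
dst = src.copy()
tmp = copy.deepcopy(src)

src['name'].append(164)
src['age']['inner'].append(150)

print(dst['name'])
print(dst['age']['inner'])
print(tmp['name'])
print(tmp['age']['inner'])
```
[7, 5, 164]
[8, 3, 9, 150]
[7, 5]
[8, 3, 9]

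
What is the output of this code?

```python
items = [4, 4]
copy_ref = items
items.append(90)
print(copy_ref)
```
[4, 4, 90]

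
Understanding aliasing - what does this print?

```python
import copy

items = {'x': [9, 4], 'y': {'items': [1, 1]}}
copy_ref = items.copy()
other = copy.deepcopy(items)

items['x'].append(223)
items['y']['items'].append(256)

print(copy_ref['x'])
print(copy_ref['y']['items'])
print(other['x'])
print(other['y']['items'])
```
[9, 4, 223]
[1, 1, 256]
[9, 4]
[1, 1]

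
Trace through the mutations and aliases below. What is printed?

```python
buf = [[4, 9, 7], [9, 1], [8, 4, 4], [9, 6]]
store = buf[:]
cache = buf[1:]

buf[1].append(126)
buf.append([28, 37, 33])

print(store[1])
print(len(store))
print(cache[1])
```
[9, 1, 126]
4
[8, 4, 4]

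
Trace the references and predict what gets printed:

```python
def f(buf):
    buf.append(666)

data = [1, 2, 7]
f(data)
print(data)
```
[1, 2, 7, 666]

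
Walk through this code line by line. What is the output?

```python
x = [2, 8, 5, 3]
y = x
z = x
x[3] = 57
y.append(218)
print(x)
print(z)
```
[2, 8, 5, 57, 218]
[2, 8, 5, 57, 218]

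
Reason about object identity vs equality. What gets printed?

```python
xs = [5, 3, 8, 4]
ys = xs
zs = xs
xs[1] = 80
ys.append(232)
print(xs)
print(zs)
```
[5, 80, 8, 4, 232]
[5, 80, 8, 4, 232]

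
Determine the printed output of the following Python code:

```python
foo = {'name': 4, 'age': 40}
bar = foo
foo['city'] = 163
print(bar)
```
{'name': 4, 'age': 40, 'city': 163}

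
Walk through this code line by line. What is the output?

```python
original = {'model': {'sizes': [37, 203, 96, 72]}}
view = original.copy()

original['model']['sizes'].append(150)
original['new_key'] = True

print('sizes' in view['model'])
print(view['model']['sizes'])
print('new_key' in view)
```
True
[37, 203, 96, 72, 150]
False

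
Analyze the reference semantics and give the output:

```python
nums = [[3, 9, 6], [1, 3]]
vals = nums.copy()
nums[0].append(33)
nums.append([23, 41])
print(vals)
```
[[3, 9, 6, 33], [1, 3]]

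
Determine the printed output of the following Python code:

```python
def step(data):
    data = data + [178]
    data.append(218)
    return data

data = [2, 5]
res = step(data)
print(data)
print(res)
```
[2, 5]
[2, 5, 178, 218]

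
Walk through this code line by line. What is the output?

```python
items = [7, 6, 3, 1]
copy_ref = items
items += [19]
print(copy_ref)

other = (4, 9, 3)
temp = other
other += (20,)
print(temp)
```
[7, 6, 3, 1, 19]
(4, 9, 3)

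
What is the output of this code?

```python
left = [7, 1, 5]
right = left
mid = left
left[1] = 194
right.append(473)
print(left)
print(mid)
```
[7, 194, 5, 473]
[7, 194, 5, 473]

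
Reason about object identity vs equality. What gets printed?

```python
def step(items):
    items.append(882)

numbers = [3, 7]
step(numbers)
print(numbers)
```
[3, 7, 882]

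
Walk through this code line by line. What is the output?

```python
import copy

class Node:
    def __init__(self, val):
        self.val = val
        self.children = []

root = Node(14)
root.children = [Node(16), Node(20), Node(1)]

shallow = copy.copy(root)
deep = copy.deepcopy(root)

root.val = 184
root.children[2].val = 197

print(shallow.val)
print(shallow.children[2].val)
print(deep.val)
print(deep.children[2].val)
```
14
197
14
1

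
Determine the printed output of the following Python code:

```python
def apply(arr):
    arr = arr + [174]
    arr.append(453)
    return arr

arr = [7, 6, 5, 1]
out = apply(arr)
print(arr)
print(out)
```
[7, 6, 5, 1]
[7, 6, 5, 1, 174, 453]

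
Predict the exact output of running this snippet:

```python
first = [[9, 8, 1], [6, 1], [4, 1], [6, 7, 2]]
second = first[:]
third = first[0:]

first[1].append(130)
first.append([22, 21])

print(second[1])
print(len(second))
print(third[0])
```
[6, 1, 130]
4
[9, 8, 1]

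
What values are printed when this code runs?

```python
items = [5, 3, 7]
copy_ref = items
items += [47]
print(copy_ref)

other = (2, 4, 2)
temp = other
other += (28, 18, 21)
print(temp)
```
[5, 3, 7, 47]
(2, 4, 2)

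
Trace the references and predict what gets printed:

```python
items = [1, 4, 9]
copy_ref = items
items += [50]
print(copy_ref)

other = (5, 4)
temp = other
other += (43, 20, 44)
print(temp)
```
[1, 4, 9, 50]
(5, 4)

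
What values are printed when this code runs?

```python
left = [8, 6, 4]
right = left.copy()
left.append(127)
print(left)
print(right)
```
[8, 6, 4, 127]
[8, 6, 4]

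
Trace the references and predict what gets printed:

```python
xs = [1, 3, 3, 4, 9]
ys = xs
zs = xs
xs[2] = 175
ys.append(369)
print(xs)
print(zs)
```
[1, 3, 175, 4, 9, 369]
[1, 3, 175, 4, 9, 369]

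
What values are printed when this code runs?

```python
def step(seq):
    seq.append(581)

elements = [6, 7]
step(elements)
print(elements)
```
[6, 7, 581]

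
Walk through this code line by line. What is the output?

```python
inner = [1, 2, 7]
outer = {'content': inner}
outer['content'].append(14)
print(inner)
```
[1, 2, 7, 14]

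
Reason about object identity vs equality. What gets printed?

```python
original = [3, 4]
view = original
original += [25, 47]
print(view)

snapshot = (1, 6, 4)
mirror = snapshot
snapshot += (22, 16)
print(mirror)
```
[3, 4, 25, 47]
(1, 6, 4)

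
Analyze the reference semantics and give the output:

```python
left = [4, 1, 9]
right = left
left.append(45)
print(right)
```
[4, 1, 9, 45]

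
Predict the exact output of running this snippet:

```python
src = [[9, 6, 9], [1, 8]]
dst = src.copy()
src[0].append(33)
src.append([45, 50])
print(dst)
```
[[9, 6, 9, 33], [1, 8]]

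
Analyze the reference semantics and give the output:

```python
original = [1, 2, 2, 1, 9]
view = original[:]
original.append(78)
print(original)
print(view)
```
[1, 2, 2, 1, 9, 78]
[1, 2, 2, 1, 9]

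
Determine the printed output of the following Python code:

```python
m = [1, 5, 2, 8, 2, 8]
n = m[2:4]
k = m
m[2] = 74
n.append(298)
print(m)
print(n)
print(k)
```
[1, 5, 74, 8, 2, 8]
[2, 8, 298]
[1, 5, 74, 8, 2, 8]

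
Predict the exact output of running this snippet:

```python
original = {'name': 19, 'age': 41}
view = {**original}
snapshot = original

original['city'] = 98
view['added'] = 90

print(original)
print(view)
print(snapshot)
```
{'name': 19, 'age': 41, 'city': 98}
{'name': 19, 'age': 41, 'added': 90}
{'name': 19, 'age': 41, 'city': 98}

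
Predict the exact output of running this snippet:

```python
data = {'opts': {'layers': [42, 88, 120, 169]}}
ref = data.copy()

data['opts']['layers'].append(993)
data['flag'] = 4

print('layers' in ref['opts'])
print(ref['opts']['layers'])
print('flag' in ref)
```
True
[42, 88, 120, 169, 993]
False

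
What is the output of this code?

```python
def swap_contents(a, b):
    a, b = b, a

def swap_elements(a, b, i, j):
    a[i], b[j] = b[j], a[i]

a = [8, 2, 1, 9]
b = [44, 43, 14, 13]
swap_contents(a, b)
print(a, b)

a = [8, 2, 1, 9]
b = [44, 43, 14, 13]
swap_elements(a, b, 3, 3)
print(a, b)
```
[8, 2, 1, 9] [44, 43, 14, 13]
[8, 2, 1, 13] [44, 43, 14, 9]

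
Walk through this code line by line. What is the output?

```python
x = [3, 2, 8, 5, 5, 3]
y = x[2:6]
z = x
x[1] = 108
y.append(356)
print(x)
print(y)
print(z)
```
[3, 108, 8, 5, 5, 3]
[8, 5, 5, 3, 356]
[3, 108, 8, 5, 5, 3]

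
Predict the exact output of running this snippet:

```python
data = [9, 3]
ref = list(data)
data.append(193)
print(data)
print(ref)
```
[9, 3, 193]
[9, 3]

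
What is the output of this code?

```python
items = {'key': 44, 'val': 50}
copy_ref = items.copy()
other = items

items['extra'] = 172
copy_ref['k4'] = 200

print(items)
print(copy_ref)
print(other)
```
{'key': 44, 'val': 50, 'extra': 172}
{'key': 44, 'val': 50, 'k4': 200}
{'key': 44, 'val': 50, 'extra': 172}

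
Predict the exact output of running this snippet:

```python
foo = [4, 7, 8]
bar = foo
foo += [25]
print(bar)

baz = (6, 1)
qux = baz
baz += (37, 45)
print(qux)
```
[4, 7, 8, 25]
(6, 1)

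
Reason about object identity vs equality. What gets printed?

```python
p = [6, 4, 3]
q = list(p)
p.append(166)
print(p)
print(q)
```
[6, 4, 3, 166]
[6, 4, 3]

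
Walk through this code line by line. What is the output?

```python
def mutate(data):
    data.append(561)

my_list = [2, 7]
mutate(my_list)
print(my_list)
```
[2, 7, 561]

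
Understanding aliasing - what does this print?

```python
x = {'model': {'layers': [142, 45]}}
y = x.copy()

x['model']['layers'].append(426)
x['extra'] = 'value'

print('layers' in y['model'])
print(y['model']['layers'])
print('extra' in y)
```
True
[142, 45, 426]
False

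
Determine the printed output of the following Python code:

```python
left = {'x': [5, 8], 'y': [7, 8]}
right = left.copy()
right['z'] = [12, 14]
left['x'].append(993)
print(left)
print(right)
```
{'x': [5, 8, 993], 'y': [7, 8]}
{'x': [5, 8, 993], 'y': [7, 8], 'z': [12, 14]}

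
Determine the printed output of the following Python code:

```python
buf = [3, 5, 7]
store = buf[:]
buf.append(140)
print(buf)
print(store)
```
[3, 5, 7, 140]
[3, 5, 7]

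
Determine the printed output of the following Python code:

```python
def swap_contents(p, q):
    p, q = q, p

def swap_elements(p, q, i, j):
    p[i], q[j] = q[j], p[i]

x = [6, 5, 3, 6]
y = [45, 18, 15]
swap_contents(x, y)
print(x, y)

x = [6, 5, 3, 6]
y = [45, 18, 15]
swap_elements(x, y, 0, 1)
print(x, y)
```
[6, 5, 3, 6] [45, 18, 15]
[18, 5, 3, 6] [45, 6, 15]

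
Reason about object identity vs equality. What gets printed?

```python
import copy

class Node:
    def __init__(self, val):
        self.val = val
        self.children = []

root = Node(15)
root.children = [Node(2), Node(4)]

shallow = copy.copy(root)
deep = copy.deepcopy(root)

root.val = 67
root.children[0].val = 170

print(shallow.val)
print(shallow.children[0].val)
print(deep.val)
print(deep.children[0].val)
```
15
170
15
2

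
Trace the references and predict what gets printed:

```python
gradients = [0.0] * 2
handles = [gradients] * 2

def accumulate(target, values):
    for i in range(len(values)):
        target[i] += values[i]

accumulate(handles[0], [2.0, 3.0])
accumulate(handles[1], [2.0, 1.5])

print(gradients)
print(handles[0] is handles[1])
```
[4.0, 4.5]
True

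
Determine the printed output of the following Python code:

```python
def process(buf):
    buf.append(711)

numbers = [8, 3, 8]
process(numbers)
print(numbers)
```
[8, 3, 8, 711]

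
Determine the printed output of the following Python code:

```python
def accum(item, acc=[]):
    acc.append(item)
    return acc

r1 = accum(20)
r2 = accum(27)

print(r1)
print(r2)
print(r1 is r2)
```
[20, 27]
[20, 27]
True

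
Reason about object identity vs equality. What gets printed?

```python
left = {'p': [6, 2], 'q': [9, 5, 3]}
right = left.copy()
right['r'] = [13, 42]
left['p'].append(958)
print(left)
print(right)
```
{'p': [6, 2, 958], 'q': [9, 5, 3]}
{'p': [6, 2, 958], 'q': [9, 5, 3], 'r': [13, 42]}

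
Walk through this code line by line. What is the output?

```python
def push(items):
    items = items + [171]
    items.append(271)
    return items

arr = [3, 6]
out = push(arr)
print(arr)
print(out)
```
[3, 6]
[3, 6, 171, 271]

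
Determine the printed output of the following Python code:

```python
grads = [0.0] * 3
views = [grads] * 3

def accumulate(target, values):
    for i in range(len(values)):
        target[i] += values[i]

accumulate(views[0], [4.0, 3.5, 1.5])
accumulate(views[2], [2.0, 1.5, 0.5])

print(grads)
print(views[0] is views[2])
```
[6.0, 5.0, 2.0]
True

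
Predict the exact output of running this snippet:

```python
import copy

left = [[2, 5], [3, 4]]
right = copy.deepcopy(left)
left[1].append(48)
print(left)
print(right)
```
[[2, 5], [3, 4, 48]]
[[2, 5], [3, 4]]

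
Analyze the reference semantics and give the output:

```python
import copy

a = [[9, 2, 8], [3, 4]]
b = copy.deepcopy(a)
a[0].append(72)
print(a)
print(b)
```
[[9, 2, 8, 72], [3, 4]]
[[9, 2, 8], [3, 4]]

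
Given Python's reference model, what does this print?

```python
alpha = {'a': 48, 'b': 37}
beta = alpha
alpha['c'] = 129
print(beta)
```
{'a': 48, 'b': 37, 'c': 129}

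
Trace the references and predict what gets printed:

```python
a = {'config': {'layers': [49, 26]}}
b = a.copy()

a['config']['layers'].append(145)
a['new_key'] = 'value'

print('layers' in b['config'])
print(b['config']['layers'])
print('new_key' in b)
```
True
[49, 26, 145]
False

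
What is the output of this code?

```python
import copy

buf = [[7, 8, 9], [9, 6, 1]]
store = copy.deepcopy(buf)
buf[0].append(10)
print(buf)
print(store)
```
[[7, 8, 9, 10], [9, 6, 1]]
[[7, 8, 9], [9, 6, 1]]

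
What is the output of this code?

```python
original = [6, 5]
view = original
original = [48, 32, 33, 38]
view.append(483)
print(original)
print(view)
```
[48, 32, 33, 38]
[6, 5, 483]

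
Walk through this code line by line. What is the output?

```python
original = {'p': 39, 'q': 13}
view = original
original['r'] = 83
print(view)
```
{'p': 39, 'q': 13, 'r': 83}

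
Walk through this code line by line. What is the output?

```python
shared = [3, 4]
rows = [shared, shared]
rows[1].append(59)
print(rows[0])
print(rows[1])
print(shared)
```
[3, 4, 59]
[3, 4, 59]
[3, 4, 59]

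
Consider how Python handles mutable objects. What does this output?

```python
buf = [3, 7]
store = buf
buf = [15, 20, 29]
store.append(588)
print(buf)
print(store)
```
[15, 20, 29]
[3, 7, 588]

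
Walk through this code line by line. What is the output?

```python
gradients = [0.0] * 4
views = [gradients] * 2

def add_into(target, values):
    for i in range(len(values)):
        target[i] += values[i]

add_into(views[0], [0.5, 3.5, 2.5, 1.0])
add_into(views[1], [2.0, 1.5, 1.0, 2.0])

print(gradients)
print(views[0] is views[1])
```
[2.5, 5.0, 3.5, 3.0]
True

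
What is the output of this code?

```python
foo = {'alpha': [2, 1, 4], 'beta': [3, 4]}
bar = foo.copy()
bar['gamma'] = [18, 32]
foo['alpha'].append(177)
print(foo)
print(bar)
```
{'alpha': [2, 1, 4, 177], 'beta': [3, 4]}
{'alpha': [2, 1, 4, 177], 'beta': [3, 4], 'gamma': [18, 32]}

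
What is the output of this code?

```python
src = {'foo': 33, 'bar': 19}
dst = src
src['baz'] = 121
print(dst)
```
{'foo': 33, 'bar': 19, 'baz': 121}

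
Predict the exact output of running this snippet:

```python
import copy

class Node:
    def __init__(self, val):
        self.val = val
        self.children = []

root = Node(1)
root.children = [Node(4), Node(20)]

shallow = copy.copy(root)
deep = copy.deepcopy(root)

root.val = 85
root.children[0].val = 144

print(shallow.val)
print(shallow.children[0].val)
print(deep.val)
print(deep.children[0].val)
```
1
144
1
4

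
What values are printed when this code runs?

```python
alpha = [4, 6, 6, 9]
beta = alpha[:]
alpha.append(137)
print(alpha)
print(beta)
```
[4, 6, 6, 9, 137]
[4, 6, 6, 9]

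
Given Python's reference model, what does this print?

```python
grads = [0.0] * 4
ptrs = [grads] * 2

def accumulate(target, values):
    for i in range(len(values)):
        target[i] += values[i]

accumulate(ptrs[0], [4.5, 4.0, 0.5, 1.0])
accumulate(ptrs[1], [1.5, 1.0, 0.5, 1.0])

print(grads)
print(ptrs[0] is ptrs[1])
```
[6.0, 5.0, 1.0, 2.0]
True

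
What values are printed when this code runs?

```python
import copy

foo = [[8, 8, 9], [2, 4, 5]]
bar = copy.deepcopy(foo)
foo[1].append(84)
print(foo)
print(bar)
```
[[8, 8, 9], [2, 4, 5, 84]]
[[8, 8, 9], [2, 4, 5]]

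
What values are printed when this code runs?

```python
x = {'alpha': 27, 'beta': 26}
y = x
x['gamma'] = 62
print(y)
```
{'alpha': 27, 'beta': 26, 'gamma': 62}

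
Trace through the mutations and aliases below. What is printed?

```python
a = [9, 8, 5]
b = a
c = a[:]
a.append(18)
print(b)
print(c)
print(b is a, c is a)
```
[9, 8, 5, 18]
[9, 8, 5]
True False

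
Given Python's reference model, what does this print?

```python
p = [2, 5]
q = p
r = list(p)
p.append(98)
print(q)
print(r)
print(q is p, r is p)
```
[2, 5, 98]
[2, 5]
True False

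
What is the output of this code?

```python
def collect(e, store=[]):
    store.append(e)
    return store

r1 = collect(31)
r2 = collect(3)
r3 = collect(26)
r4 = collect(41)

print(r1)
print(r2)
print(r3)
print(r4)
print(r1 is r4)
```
[31, 3, 26, 41]
[31, 3, 26, 41]
[31, 3, 26, 41]
[31, 3, 26, 41]
True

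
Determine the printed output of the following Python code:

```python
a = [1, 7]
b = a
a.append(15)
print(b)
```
[1, 7, 15]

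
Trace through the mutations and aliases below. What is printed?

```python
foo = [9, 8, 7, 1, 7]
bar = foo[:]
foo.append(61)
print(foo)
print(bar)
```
[9, 8, 7, 1, 7, 61]
[9, 8, 7, 1, 7]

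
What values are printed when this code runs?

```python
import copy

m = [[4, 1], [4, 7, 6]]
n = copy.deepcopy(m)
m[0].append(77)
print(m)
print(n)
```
[[4, 1, 77], [4, 7, 6]]
[[4, 1], [4, 7, 6]]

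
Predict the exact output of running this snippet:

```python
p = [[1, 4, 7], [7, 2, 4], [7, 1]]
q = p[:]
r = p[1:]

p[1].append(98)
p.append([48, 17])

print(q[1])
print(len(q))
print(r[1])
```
[7, 2, 4, 98]
3
[7, 1]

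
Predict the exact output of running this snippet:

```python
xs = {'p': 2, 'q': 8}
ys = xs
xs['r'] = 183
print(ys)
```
{'p': 2, 'q': 8, 'r': 183}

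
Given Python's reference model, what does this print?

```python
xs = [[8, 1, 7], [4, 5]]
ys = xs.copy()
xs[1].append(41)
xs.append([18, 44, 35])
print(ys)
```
[[8, 1, 7], [4, 5, 41]]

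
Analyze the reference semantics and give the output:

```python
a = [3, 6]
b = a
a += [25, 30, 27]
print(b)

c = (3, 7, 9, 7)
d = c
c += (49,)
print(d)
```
[3, 6, 25, 30, 27]
(3, 7, 9, 7)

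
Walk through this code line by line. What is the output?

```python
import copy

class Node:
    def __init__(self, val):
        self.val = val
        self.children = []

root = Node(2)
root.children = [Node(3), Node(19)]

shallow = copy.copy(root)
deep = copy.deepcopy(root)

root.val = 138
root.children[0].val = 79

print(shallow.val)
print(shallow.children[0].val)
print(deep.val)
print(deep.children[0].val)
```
2
79
2
3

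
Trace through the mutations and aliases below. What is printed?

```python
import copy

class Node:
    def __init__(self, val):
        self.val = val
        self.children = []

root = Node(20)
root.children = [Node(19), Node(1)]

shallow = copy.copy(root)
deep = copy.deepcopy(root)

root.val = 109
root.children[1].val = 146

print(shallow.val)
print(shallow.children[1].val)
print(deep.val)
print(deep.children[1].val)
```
20
146
20
1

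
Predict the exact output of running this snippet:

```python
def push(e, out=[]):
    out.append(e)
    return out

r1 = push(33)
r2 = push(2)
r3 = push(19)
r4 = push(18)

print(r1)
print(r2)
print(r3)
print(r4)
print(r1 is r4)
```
[33, 2, 19, 18]
[33, 2, 19, 18]
[33, 2, 19, 18]
[33, 2, 19, 18]
True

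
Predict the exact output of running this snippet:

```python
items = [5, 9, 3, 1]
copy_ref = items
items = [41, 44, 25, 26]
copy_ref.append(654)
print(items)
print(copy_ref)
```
[41, 44, 25, 26]
[5, 9, 3, 1, 654]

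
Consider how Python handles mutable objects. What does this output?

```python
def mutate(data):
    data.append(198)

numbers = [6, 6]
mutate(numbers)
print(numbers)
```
[6, 6, 198]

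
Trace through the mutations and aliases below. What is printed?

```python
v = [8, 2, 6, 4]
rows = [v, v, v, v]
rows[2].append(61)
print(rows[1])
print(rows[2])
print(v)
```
[8, 2, 6, 4, 61]
[8, 2, 6, 4, 61]
[8, 2, 6, 4, 61]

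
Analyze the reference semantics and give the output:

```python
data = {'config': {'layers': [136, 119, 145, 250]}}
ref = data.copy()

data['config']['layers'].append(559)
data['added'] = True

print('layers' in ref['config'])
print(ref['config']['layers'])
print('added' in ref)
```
True
[136, 119, 145, 250, 559]
False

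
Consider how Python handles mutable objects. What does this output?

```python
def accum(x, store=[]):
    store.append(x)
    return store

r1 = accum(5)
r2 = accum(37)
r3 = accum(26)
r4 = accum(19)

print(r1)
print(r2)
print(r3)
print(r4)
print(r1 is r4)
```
[5, 37, 26, 19]
[5, 37, 26, 19]
[5, 37, 26, 19]
[5, 37, 26, 19]
True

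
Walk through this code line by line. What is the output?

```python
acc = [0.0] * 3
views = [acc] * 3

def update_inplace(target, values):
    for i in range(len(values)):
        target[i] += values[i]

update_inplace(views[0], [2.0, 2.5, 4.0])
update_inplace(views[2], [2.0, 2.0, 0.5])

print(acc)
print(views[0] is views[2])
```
[4.0, 4.5, 4.5]
True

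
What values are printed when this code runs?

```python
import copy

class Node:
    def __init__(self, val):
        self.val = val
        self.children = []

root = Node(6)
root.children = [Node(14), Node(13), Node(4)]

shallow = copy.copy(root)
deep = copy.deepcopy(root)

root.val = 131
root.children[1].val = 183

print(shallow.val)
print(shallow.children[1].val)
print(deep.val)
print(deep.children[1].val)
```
6
183
6
13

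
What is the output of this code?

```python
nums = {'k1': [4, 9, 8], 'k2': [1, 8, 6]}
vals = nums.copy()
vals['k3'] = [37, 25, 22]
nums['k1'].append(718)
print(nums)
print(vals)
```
{'k1': [4, 9, 8, 718], 'k2': [1, 8, 6]}
{'k1': [4, 9, 8, 718], 'k2': [1, 8, 6], 'k3': [37, 25, 22]}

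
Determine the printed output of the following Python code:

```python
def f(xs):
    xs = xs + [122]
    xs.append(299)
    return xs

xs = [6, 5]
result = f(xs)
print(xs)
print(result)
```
[6, 5]
[6, 5, 122, 299]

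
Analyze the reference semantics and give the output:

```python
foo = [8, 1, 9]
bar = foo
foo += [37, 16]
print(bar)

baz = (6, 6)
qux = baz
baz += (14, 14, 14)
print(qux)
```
[8, 1, 9, 37, 16]
(6, 6)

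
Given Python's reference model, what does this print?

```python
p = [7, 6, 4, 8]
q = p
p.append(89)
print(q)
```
[7, 6, 4, 8, 89]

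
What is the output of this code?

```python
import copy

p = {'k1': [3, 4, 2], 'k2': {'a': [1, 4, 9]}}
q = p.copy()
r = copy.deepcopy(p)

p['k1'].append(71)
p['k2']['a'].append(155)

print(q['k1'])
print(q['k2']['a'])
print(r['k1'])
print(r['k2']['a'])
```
[3, 4, 2, 71]
[1, 4, 9, 155]
[3, 4, 2]
[1, 4, 9]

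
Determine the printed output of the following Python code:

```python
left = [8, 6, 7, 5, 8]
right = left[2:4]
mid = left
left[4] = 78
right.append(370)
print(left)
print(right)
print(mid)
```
[8, 6, 7, 5, 78]
[7, 5, 370]
[8, 6, 7, 5, 78]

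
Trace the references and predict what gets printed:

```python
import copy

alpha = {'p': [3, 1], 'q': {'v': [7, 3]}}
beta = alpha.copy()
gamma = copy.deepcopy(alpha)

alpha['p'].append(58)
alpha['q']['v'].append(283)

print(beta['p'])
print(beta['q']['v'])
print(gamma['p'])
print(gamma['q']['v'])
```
[3, 1, 58]
[7, 3, 283]
[3, 1]
[7, 3]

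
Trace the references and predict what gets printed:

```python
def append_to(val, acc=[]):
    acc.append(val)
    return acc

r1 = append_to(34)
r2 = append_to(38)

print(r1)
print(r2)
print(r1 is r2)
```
[34, 38]
[34, 38]
True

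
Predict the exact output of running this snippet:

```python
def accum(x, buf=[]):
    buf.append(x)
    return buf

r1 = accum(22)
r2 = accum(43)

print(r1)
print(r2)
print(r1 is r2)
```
[22, 43]
[22, 43]
True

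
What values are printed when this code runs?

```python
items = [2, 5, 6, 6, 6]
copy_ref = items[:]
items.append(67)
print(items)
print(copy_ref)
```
[2, 5, 6, 6, 6, 67]
[2, 5, 6, 6, 6]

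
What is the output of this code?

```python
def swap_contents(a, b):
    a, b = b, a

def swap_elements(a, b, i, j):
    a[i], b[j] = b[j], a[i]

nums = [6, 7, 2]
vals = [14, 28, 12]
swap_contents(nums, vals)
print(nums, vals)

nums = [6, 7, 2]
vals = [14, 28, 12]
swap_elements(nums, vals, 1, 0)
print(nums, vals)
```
[6, 7, 2] [14, 28, 12]
[6, 14, 2] [7, 28, 12]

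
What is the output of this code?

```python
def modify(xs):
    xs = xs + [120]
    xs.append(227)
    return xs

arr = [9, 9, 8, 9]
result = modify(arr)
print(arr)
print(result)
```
[9, 9, 8, 9]
[9, 9, 8, 9, 120, 227]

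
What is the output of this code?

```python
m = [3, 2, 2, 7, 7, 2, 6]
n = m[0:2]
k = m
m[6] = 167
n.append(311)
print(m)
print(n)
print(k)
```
[3, 2, 2, 7, 7, 2, 167]
[3, 2, 311]
[3, 2, 2, 7, 7, 2, 167]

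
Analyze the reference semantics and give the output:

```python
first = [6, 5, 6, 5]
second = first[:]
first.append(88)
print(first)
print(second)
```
[6, 5, 6, 5, 88]
[6, 5, 6, 5]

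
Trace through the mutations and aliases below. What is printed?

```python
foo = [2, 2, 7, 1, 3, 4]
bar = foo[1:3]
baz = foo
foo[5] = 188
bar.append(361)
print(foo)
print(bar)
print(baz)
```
[2, 2, 7, 1, 3, 188]
[2, 7, 361]
[2, 2, 7, 1, 3, 188]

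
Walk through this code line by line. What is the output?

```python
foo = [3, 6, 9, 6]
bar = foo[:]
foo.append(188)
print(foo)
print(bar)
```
[3, 6, 9, 6, 188]
[3, 6, 9, 6]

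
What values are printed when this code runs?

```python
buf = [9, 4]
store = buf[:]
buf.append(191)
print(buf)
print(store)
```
[9, 4, 191]
[9, 4]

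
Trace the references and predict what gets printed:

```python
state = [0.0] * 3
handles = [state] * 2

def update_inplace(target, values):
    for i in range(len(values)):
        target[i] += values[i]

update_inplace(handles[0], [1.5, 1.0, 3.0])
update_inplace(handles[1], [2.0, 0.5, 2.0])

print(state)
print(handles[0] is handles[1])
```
[3.5, 1.5, 5.0]
True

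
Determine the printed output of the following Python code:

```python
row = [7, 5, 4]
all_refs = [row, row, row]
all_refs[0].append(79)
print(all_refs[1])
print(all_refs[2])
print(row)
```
[7, 5, 4, 79]
[7, 5, 4, 79]
[7, 5, 4, 79]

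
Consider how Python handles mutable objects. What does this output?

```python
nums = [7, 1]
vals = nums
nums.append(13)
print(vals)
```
[7, 1, 13]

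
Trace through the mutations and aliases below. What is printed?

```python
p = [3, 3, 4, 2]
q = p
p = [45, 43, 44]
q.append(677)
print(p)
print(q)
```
[45, 43, 44]
[3, 3, 4, 2, 677]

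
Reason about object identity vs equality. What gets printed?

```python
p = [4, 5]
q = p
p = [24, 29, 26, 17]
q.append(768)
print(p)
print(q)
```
[24, 29, 26, 17]
[4, 5, 768]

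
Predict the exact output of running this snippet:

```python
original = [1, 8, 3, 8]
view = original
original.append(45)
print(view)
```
[1, 8, 3, 8, 45]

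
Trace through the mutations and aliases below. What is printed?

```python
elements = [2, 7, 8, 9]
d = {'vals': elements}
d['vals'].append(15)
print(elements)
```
[2, 7, 8, 9, 15]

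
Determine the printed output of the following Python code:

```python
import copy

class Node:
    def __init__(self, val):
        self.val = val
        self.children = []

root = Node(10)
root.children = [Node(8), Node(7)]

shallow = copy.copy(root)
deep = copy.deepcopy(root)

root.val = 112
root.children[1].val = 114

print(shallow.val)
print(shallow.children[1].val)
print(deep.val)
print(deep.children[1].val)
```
10
114
10
7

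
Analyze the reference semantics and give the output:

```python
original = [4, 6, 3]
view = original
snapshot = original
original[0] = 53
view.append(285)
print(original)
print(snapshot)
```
[53, 6, 3, 285]
[53, 6, 3, 285]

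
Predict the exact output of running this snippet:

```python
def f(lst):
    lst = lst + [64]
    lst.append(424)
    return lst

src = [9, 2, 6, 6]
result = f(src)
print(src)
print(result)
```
[9, 2, 6, 6]
[9, 2, 6, 6, 64, 424]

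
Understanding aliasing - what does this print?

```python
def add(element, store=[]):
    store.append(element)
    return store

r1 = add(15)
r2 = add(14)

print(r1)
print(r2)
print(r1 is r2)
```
[15, 14]
[15, 14]
True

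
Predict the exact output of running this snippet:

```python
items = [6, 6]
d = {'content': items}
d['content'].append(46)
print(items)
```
[6, 6, 46]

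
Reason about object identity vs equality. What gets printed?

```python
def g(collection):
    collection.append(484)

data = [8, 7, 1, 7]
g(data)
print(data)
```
[8, 7, 1, 7, 484]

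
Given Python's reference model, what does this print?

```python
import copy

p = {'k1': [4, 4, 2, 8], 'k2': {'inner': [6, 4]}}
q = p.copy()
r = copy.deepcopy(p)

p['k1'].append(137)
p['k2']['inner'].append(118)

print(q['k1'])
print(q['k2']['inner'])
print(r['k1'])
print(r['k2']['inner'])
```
[4, 4, 2, 8, 137]
[6, 4, 118]
[4, 4, 2, 8]
[6, 4]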